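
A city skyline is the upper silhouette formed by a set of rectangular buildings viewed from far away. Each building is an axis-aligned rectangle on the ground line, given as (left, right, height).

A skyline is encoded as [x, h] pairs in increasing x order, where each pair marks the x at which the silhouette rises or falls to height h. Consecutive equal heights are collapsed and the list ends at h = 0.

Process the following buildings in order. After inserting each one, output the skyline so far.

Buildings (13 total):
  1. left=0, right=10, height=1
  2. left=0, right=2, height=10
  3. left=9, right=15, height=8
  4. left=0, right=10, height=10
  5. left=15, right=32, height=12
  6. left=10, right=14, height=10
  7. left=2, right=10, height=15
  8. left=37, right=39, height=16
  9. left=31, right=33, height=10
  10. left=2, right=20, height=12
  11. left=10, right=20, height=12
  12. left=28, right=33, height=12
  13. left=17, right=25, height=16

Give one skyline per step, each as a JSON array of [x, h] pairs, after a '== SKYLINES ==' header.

== SKYLINES ==
[[0,1],[10,0]]
[[0,10],[2,1],[10,0]]
[[0,10],[2,1],[9,8],[15,0]]
[[0,10],[10,8],[15,0]]
[[0,10],[10,8],[15,12],[32,0]]
[[0,10],[14,8],[15,12],[32,0]]
[[0,10],[2,15],[10,10],[14,8],[15,12],[32,0]]
[[0,10],[2,15],[10,10],[14,8],[15,12],[32,0],[37,16],[39,0]]
[[0,10],[2,15],[10,10],[14,8],[15,12],[32,10],[33,0],[37,16],[39,0]]
[[0,10],[2,15],[10,12],[32,10],[33,0],[37,16],[39,0]]
[[0,10],[2,15],[10,12],[32,10],[33,0],[37,16],[39,0]]
[[0,10],[2,15],[10,12],[33,0],[37,16],[39,0]]
[[0,10],[2,15],[10,12],[17,16],[25,12],[33,0],[37,16],[39,0]]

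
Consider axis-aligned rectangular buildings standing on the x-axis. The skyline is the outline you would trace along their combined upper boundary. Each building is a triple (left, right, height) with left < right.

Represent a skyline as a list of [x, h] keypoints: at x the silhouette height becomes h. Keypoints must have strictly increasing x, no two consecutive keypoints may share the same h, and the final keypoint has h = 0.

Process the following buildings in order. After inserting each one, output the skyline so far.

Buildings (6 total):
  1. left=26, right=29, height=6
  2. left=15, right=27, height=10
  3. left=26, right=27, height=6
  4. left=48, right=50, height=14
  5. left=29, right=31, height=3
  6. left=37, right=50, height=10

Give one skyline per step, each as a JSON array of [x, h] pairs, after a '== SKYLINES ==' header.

== SKYLINES ==
[[26,6],[29,0]]
[[15,10],[27,6],[29,0]]
[[15,10],[27,6],[29,0]]
[[15,10],[27,6],[29,0],[48,14],[50,0]]
[[15,10],[27,6],[29,3],[31,0],[48,14],[50,0]]
[[15,10],[27,6],[29,3],[31,0],[37,10],[48,14],[50,0]]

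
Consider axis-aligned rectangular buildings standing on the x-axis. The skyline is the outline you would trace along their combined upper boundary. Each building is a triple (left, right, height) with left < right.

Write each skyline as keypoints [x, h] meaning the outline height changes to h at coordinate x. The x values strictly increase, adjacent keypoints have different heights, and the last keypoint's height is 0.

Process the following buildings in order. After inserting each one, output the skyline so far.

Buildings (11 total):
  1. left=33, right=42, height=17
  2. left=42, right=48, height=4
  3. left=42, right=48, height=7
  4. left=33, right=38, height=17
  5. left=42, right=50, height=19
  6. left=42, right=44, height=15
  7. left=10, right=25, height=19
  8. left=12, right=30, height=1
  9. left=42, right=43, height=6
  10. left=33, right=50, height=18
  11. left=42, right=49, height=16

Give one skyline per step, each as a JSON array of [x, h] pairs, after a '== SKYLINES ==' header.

== SKYLINES ==
[[33,17],[42,0]]
[[33,17],[42,4],[48,0]]
[[33,17],[42,7],[48,0]]
[[33,17],[42,7],[48,0]]
[[33,17],[42,19],[50,0]]
[[33,17],[42,19],[50,0]]
[[10,19],[25,0],[33,17],[42,19],[50,0]]
[[10,19],[25,1],[30,0],[33,17],[42,19],[50,0]]
[[10,19],[25,1],[30,0],[33,17],[42,19],[50,0]]
[[10,19],[25,1],[30,0],[33,18],[42,19],[50,0]]
[[10,19],[25,1],[30,0],[33,18],[42,19],[50,0]]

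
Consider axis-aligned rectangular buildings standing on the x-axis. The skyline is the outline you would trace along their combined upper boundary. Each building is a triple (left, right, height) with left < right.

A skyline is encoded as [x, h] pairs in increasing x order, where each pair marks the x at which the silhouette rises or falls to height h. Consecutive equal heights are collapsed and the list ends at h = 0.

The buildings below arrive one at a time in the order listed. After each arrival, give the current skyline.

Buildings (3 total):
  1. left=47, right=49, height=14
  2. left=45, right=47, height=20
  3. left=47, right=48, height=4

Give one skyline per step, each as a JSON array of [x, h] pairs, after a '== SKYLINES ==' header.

== SKYLINES ==
[[47,14],[49,0]]
[[45,20],[47,14],[49,0]]
[[45,20],[47,14],[49,0]]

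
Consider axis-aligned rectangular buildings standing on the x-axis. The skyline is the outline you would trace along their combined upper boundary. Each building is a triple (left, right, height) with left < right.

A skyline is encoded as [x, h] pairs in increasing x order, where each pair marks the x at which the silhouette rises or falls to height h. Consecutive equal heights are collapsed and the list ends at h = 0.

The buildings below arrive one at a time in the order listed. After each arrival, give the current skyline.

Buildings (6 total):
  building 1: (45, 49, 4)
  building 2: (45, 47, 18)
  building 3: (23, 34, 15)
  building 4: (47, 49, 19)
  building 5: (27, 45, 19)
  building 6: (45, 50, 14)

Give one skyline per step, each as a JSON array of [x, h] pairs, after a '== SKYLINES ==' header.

== SKYLINES ==
[[45,4],[49,0]]
[[45,18],[47,4],[49,0]]
[[23,15],[34,0],[45,18],[47,4],[49,0]]
[[23,15],[34,0],[45,18],[47,19],[49,0]]
[[23,15],[27,19],[45,18],[47,19],[49,0]]
[[23,15],[27,19],[45,18],[47,19],[49,14],[50,0]]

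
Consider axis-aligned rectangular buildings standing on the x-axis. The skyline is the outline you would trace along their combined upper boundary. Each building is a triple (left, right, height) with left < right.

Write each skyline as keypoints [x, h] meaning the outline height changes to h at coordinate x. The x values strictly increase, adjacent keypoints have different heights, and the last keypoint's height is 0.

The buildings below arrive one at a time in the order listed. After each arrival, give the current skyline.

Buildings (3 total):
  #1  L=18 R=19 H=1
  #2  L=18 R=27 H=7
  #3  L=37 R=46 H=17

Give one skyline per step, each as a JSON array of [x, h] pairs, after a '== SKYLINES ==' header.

== SKYLINES ==
[[18,1],[19,0]]
[[18,7],[27,0]]
[[18,7],[27,0],[37,17],[46,0]]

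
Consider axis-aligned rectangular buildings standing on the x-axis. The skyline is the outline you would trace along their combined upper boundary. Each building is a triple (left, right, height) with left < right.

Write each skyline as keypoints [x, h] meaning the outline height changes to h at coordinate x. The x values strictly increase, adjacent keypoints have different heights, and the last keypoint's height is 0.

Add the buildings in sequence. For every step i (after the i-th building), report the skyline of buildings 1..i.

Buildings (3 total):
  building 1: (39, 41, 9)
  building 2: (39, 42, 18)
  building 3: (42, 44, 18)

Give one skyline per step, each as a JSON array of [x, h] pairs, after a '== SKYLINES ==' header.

== SKYLINES ==
[[39,9],[41,0]]
[[39,18],[42,0]]
[[39,18],[44,0]]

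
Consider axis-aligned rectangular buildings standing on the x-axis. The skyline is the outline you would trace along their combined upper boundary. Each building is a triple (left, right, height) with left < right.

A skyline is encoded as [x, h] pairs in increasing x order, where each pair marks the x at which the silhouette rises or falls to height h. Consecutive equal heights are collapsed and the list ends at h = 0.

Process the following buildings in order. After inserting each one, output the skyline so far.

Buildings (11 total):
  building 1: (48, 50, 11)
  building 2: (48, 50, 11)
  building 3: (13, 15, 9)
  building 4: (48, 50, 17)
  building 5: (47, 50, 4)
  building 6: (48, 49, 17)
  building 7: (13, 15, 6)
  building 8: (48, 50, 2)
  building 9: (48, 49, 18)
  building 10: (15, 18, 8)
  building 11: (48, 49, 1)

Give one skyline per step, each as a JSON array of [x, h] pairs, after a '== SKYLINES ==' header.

== SKYLINES ==
[[48,11],[50,0]]
[[48,11],[50,0]]
[[13,9],[15,0],[48,11],[50,0]]
[[13,9],[15,0],[48,17],[50,0]]
[[13,9],[15,0],[47,4],[48,17],[50,0]]
[[13,9],[15,0],[47,4],[48,17],[50,0]]
[[13,9],[15,0],[47,4],[48,17],[50,0]]
[[13,9],[15,0],[47,4],[48,17],[50,0]]
[[13,9],[15,0],[47,4],[48,18],[49,17],[50,0]]
[[13,9],[15,8],[18,0],[47,4],[48,18],[49,17],[50,0]]
[[13,9],[15,8],[18,0],[47,4],[48,18],[49,17],[50,0]]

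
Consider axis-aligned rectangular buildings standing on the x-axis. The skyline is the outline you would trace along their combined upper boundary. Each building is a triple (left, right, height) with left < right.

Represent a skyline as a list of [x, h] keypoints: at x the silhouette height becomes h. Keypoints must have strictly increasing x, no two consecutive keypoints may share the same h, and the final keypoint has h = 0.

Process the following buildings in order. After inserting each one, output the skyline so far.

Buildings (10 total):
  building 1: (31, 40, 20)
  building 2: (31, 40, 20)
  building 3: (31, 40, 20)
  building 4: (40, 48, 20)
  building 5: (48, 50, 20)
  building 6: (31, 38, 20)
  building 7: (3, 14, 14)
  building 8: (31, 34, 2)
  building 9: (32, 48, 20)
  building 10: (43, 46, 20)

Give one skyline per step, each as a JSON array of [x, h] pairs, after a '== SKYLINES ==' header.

== SKYLINES ==
[[31,20],[40,0]]
[[31,20],[40,0]]
[[31,20],[40,0]]
[[31,20],[48,0]]
[[31,20],[50,0]]
[[31,20],[50,0]]
[[3,14],[14,0],[31,20],[50,0]]
[[3,14],[14,0],[31,20],[50,0]]
[[3,14],[14,0],[31,20],[50,0]]
[[3,14],[14,0],[31,20],[50,0]]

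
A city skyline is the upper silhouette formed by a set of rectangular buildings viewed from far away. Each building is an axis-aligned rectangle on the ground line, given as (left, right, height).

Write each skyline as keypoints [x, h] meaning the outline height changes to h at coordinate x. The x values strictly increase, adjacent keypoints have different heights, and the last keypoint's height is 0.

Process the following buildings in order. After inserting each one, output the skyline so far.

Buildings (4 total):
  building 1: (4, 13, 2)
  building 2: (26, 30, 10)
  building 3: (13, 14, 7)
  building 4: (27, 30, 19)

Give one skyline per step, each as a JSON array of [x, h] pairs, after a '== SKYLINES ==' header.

== SKYLINES ==
[[4,2],[13,0]]
[[4,2],[13,0],[26,10],[30,0]]
[[4,2],[13,7],[14,0],[26,10],[30,0]]
[[4,2],[13,7],[14,0],[26,10],[27,19],[30,0]]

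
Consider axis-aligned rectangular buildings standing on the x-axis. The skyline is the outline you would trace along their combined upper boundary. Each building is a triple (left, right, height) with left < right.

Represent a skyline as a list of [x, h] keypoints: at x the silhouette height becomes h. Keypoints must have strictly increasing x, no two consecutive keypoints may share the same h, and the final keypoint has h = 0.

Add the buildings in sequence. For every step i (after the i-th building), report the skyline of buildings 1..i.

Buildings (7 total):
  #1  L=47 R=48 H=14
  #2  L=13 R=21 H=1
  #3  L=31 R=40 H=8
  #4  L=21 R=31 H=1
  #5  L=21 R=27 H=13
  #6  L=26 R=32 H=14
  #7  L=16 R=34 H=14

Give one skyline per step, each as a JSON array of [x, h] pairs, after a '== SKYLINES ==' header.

== SKYLINES ==
[[47,14],[48,0]]
[[13,1],[21,0],[47,14],[48,0]]
[[13,1],[21,0],[31,8],[40,0],[47,14],[48,0]]
[[13,1],[31,8],[40,0],[47,14],[48,0]]
[[13,1],[21,13],[27,1],[31,8],[40,0],[47,14],[48,0]]
[[13,1],[21,13],[26,14],[32,8],[40,0],[47,14],[48,0]]
[[13,1],[16,14],[34,8],[40,0],[47,14],[48,0]]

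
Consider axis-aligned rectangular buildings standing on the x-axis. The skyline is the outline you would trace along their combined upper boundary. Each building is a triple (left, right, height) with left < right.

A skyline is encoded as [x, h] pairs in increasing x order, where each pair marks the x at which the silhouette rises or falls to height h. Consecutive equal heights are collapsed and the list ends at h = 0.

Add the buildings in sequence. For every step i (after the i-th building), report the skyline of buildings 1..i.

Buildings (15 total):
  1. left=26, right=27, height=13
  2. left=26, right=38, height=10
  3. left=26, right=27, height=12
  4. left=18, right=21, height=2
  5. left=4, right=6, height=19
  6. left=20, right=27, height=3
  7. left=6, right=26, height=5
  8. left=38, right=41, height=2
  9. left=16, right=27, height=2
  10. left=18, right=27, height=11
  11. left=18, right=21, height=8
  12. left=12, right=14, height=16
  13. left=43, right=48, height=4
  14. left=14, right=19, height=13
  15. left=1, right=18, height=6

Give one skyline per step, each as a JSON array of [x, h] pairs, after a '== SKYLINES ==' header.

== SKYLINES ==
[[26,13],[27,0]]
[[26,13],[27,10],[38,0]]
[[26,13],[27,10],[38,0]]
[[18,2],[21,0],[26,13],[27,10],[38,0]]
[[4,19],[6,0],[18,2],[21,0],[26,13],[27,10],[38,0]]
[[4,19],[6,0],[18,2],[20,3],[26,13],[27,10],[38,0]]
[[4,19],[6,5],[26,13],[27,10],[38,0]]
[[4,19],[6,5],[26,13],[27,10],[38,2],[41,0]]
[[4,19],[6,5],[26,13],[27,10],[38,2],[41,0]]
[[4,19],[6,5],[18,11],[26,13],[27,10],[38,2],[41,0]]
[[4,19],[6,5],[18,11],[26,13],[27,10],[38,2],[41,0]]
[[4,19],[6,5],[12,16],[14,5],[18,11],[26,13],[27,10],[38,2],[41,0]]
[[4,19],[6,5],[12,16],[14,5],[18,11],[26,13],[27,10],[38,2],[41,0],[43,4],[48,0]]
[[4,19],[6,5],[12,16],[14,13],[19,11],[26,13],[27,10],[38,2],[41,0],[43,4],[48,0]]
[[1,6],[4,19],[6,6],[12,16],[14,13],[19,11],[26,13],[27,10],[38,2],[41,0],[43,4],[48,0]]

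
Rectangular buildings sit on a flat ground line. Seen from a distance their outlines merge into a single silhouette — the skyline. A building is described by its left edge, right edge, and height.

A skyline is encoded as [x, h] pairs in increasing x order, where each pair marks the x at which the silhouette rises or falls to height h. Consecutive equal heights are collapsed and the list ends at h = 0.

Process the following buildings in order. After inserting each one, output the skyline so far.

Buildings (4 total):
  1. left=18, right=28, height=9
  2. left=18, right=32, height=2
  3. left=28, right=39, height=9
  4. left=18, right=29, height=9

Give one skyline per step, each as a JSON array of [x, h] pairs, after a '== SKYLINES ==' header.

== SKYLINES ==
[[18,9],[28,0]]
[[18,9],[28,2],[32,0]]
[[18,9],[39,0]]
[[18,9],[39,0]]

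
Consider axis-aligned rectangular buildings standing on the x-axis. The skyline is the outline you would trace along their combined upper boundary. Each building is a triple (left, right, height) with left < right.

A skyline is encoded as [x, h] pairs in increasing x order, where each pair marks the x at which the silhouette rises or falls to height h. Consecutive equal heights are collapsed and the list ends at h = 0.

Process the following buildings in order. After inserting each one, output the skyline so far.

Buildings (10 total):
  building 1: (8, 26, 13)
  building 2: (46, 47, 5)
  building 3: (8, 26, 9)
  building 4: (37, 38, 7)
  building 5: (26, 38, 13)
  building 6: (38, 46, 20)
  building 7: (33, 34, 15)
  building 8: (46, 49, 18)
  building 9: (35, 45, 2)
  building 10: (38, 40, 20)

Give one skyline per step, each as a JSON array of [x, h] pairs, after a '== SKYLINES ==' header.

== SKYLINES ==
[[8,13],[26,0]]
[[8,13],[26,0],[46,5],[47,0]]
[[8,13],[26,0],[46,5],[47,0]]
[[8,13],[26,0],[37,7],[38,0],[46,5],[47,0]]
[[8,13],[38,0],[46,5],[47,0]]
[[8,13],[38,20],[46,5],[47,0]]
[[8,13],[33,15],[34,13],[38,20],[46,5],[47,0]]
[[8,13],[33,15],[34,13],[38,20],[46,18],[49,0]]
[[8,13],[33,15],[34,13],[38,20],[46,18],[49,0]]
[[8,13],[33,15],[34,13],[38,20],[46,18],[49,0]]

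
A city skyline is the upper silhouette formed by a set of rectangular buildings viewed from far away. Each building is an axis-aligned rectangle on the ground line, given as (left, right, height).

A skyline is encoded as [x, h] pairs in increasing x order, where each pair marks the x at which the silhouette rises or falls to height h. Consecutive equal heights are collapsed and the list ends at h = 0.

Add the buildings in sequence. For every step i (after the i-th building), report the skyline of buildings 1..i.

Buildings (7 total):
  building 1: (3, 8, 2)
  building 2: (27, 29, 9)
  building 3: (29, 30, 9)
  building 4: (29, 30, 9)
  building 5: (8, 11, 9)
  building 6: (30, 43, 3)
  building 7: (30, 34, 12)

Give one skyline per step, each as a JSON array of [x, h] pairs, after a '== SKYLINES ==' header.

== SKYLINES ==
[[3,2],[8,0]]
[[3,2],[8,0],[27,9],[29,0]]
[[3,2],[8,0],[27,9],[30,0]]
[[3,2],[8,0],[27,9],[30,0]]
[[3,2],[8,9],[11,0],[27,9],[30,0]]
[[3,2],[8,9],[11,0],[27,9],[30,3],[43,0]]
[[3,2],[8,9],[11,0],[27,9],[30,12],[34,3],[43,0]]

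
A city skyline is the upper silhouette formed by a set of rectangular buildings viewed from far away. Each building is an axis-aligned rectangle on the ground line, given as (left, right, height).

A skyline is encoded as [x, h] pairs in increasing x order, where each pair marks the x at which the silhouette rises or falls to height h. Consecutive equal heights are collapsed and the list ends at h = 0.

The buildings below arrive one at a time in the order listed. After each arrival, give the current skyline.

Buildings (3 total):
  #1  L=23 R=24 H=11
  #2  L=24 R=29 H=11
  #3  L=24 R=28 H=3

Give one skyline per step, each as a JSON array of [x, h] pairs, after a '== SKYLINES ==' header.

== SKYLINES ==
[[23,11],[24,0]]
[[23,11],[29,0]]
[[23,11],[29,0]]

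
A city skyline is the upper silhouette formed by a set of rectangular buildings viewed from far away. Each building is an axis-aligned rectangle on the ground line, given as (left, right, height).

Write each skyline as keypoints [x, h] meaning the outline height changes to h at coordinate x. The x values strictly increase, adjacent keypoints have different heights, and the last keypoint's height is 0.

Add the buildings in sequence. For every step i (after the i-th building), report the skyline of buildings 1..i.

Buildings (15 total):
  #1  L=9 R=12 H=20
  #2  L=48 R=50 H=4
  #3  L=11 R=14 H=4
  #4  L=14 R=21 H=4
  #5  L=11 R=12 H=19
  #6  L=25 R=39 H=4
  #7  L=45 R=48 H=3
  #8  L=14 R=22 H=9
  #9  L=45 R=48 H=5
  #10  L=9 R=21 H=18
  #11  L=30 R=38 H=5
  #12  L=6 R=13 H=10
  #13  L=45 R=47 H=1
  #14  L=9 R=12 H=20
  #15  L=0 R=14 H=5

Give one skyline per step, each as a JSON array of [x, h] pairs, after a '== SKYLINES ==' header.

== SKYLINES ==
[[9,20],[12,0]]
[[9,20],[12,0],[48,4],[50,0]]
[[9,20],[12,4],[14,0],[48,4],[50,0]]
[[9,20],[12,4],[21,0],[48,4],[50,0]]
[[9,20],[12,4],[21,0],[48,4],[50,0]]
[[9,20],[12,4],[21,0],[25,4],[39,0],[48,4],[50,0]]
[[9,20],[12,4],[21,0],[25,4],[39,0],[45,3],[48,4],[50,0]]
[[9,20],[12,4],[14,9],[22,0],[25,4],[39,0],[45,3],[48,4],[50,0]]
[[9,20],[12,4],[14,9],[22,0],[25,4],[39,0],[45,5],[48,4],[50,0]]
[[9,20],[12,18],[21,9],[22,0],[25,4],[39,0],[45,5],[48,4],[50,0]]
[[9,20],[12,18],[21,9],[22,0],[25,4],[30,5],[38,4],[39,0],[45,5],[48,4],[50,0]]
[[6,10],[9,20],[12,18],[21,9],[22,0],[25,4],[30,5],[38,4],[39,0],[45,5],[48,4],[50,0]]
[[6,10],[9,20],[12,18],[21,9],[22,0],[25,4],[30,5],[38,4],[39,0],[45,5],[48,4],[50,0]]
[[6,10],[9,20],[12,18],[21,9],[22,0],[25,4],[30,5],[38,4],[39,0],[45,5],[48,4],[50,0]]
[[0,5],[6,10],[9,20],[12,18],[21,9],[22,0],[25,4],[30,5],[38,4],[39,0],[45,5],[48,4],[50,0]]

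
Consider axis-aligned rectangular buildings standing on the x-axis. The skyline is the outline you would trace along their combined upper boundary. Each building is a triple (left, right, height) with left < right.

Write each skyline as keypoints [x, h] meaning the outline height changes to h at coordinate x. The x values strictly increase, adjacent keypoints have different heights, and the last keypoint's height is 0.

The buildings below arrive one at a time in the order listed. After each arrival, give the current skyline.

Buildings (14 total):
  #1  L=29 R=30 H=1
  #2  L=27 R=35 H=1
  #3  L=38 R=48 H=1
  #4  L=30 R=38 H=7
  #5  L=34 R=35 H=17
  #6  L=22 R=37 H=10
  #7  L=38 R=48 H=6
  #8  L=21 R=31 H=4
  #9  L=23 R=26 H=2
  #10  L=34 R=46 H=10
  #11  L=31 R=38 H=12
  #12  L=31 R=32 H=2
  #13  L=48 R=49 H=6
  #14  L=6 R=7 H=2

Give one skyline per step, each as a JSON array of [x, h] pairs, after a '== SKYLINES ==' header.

== SKYLINES ==
[[29,1],[30,0]]
[[27,1],[35,0]]
[[27,1],[35,0],[38,1],[48,0]]
[[27,1],[30,7],[38,1],[48,0]]
[[27,1],[30,7],[34,17],[35,7],[38,1],[48,0]]
[[22,10],[34,17],[35,10],[37,7],[38,1],[48,0]]
[[22,10],[34,17],[35,10],[37,7],[38,6],[48,0]]
[[21,4],[22,10],[34,17],[35,10],[37,7],[38,6],[48,0]]
[[21,4],[22,10],[34,17],[35,10],[37,7],[38,6],[48,0]]
[[21,4],[22,10],[34,17],[35,10],[46,6],[48,0]]
[[21,4],[22,10],[31,12],[34,17],[35,12],[38,10],[46,6],[48,0]]
[[21,4],[22,10],[31,12],[34,17],[35,12],[38,10],[46,6],[48,0]]
[[21,4],[22,10],[31,12],[34,17],[35,12],[38,10],[46,6],[49,0]]
[[6,2],[7,0],[21,4],[22,10],[31,12],[34,17],[35,12],[38,10],[46,6],[49,0]]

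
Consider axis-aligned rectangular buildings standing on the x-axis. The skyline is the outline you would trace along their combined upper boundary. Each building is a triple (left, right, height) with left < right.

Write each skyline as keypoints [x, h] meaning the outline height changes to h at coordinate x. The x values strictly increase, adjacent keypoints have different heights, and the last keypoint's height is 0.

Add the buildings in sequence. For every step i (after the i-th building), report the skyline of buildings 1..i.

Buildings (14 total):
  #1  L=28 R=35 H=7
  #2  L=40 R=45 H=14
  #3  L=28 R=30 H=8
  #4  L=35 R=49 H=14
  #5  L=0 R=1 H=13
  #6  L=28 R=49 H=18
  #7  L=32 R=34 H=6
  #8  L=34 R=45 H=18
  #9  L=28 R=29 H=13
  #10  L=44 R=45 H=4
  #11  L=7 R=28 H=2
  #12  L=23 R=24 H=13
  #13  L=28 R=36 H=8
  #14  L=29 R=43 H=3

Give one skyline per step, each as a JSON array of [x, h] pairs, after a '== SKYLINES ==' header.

== SKYLINES ==
[[28,7],[35,0]]
[[28,7],[35,0],[40,14],[45,0]]
[[28,8],[30,7],[35,0],[40,14],[45,0]]
[[28,8],[30,7],[35,14],[49,0]]
[[0,13],[1,0],[28,8],[30,7],[35,14],[49,0]]
[[0,13],[1,0],[28,18],[49,0]]
[[0,13],[1,0],[28,18],[49,0]]
[[0,13],[1,0],[28,18],[49,0]]
[[0,13],[1,0],[28,18],[49,0]]
[[0,13],[1,0],[28,18],[49,0]]
[[0,13],[1,0],[7,2],[28,18],[49,0]]
[[0,13],[1,0],[7,2],[23,13],[24,2],[28,18],[49,0]]
[[0,13],[1,0],[7,2],[23,13],[24,2],[28,18],[49,0]]
[[0,13],[1,0],[7,2],[23,13],[24,2],[28,18],[49,0]]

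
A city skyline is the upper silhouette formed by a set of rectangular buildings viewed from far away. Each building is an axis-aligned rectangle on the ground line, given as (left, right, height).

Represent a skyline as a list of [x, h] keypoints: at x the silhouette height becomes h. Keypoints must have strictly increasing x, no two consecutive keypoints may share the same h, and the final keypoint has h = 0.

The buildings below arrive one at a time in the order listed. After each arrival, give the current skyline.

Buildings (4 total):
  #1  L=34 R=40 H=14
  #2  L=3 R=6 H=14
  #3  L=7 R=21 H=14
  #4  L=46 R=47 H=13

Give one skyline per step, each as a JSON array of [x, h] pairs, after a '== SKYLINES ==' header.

== SKYLINES ==
[[34,14],[40,0]]
[[3,14],[6,0],[34,14],[40,0]]
[[3,14],[6,0],[7,14],[21,0],[34,14],[40,0]]
[[3,14],[6,0],[7,14],[21,0],[34,14],[40,0],[46,13],[47,0]]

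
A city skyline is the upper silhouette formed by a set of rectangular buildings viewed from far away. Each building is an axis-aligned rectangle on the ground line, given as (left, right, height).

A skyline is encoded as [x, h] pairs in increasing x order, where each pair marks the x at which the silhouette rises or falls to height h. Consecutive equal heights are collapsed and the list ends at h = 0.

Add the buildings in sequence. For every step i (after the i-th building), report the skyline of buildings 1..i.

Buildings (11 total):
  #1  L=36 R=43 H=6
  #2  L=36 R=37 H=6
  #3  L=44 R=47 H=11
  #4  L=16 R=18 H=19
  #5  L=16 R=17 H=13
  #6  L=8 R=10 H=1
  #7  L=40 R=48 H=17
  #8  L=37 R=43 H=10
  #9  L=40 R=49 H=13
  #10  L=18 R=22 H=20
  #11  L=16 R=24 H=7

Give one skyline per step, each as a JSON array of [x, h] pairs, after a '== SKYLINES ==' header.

== SKYLINES ==
[[36,6],[43,0]]
[[36,6],[43,0]]
[[36,6],[43,0],[44,11],[47,0]]
[[16,19],[18,0],[36,6],[43,0],[44,11],[47,0]]
[[16,19],[18,0],[36,6],[43,0],[44,11],[47,0]]
[[8,1],[10,0],[16,19],[18,0],[36,6],[43,0],[44,11],[47,0]]
[[8,1],[10,0],[16,19],[18,0],[36,6],[40,17],[48,0]]
[[8,1],[10,0],[16,19],[18,0],[36,6],[37,10],[40,17],[48,0]]
[[8,1],[10,0],[16,19],[18,0],[36,6],[37,10],[40,17],[48,13],[49,0]]
[[8,1],[10,0],[16,19],[18,20],[22,0],[36,6],[37,10],[40,17],[48,13],[49,0]]
[[8,1],[10,0],[16,19],[18,20],[22,7],[24,0],[36,6],[37,10],[40,17],[48,13],[49,0]]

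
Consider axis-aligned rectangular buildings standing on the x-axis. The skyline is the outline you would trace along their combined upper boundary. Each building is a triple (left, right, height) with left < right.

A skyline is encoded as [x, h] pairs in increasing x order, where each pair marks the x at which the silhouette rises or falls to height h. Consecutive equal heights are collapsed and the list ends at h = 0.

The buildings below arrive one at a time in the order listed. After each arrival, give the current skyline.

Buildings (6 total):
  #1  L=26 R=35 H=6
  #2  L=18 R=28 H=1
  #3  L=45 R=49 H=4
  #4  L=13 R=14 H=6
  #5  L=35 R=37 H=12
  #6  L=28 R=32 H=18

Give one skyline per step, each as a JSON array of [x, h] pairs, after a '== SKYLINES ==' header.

== SKYLINES ==
[[26,6],[35,0]]
[[18,1],[26,6],[35,0]]
[[18,1],[26,6],[35,0],[45,4],[49,0]]
[[13,6],[14,0],[18,1],[26,6],[35,0],[45,4],[49,0]]
[[13,6],[14,0],[18,1],[26,6],[35,12],[37,0],[45,4],[49,0]]
[[13,6],[14,0],[18,1],[26,6],[28,18],[32,6],[35,12],[37,0],[45,4],[49,0]]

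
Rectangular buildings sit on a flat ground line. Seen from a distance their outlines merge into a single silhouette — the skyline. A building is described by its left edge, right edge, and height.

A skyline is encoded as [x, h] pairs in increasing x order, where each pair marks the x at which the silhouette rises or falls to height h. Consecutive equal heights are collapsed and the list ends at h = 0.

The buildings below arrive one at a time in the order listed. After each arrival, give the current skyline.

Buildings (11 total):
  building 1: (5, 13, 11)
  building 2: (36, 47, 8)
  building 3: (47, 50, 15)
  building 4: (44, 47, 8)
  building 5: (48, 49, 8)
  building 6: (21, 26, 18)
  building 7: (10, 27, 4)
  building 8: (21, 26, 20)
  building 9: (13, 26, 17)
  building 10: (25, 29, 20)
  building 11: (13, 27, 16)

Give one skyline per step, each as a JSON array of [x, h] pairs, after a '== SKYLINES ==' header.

== SKYLINES ==
[[5,11],[13,0]]
[[5,11],[13,0],[36,8],[47,0]]
[[5,11],[13,0],[36,8],[47,15],[50,0]]
[[5,11],[13,0],[36,8],[47,15],[50,0]]
[[5,11],[13,0],[36,8],[47,15],[50,0]]
[[5,11],[13,0],[21,18],[26,0],[36,8],[47,15],[50,0]]
[[5,11],[13,4],[21,18],[26,4],[27,0],[36,8],[47,15],[50,0]]
[[5,11],[13,4],[21,20],[26,4],[27,0],[36,8],[47,15],[50,0]]
[[5,11],[13,17],[21,20],[26,4],[27,0],[36,8],[47,15],[50,0]]
[[5,11],[13,17],[21,20],[29,0],[36,8],[47,15],[50,0]]
[[5,11],[13,17],[21,20],[29,0],[36,8],[47,15],[50,0]]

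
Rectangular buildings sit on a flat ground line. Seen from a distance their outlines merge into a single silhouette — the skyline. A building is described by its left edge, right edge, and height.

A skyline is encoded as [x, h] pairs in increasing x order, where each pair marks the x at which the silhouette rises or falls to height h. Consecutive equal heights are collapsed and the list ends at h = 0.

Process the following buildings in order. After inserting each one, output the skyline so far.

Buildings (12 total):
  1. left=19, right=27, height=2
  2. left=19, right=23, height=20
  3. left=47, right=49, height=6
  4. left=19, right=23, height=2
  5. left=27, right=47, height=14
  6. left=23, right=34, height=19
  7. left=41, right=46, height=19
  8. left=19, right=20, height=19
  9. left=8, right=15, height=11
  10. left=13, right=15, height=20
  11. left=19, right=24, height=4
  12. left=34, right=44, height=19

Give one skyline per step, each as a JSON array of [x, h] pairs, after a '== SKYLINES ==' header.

== SKYLINES ==
[[19,2],[27,0]]
[[19,20],[23,2],[27,0]]
[[19,20],[23,2],[27,0],[47,6],[49,0]]
[[19,20],[23,2],[27,0],[47,6],[49,0]]
[[19,20],[23,2],[27,14],[47,6],[49,0]]
[[19,20],[23,19],[34,14],[47,6],[49,0]]
[[19,20],[23,19],[34,14],[41,19],[46,14],[47,6],[49,0]]
[[19,20],[23,19],[34,14],[41,19],[46,14],[47,6],[49,0]]
[[8,11],[15,0],[19,20],[23,19],[34,14],[41,19],[46,14],[47,6],[49,0]]
[[8,11],[13,20],[15,0],[19,20],[23,19],[34,14],[41,19],[46,14],[47,6],[49,0]]
[[8,11],[13,20],[15,0],[19,20],[23,19],[34,14],[41,19],[46,14],[47,6],[49,0]]
[[8,11],[13,20],[15,0],[19,20],[23,19],[46,14],[47,6],[49,0]]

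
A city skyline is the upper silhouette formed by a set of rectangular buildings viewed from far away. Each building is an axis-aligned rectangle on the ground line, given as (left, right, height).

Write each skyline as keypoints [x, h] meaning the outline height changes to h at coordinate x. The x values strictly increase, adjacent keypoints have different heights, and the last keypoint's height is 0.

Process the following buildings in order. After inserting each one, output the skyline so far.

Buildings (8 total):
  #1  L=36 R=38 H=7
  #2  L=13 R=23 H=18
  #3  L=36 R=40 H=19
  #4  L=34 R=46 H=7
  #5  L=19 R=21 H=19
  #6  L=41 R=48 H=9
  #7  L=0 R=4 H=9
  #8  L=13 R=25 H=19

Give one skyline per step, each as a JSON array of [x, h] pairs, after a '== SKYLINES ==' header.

== SKYLINES ==
[[36,7],[38,0]]
[[13,18],[23,0],[36,7],[38,0]]
[[13,18],[23,0],[36,19],[40,0]]
[[13,18],[23,0],[34,7],[36,19],[40,7],[46,0]]
[[13,18],[19,19],[21,18],[23,0],[34,7],[36,19],[40,7],[46,0]]
[[13,18],[19,19],[21,18],[23,0],[34,7],[36,19],[40,7],[41,9],[48,0]]
[[0,9],[4,0],[13,18],[19,19],[21,18],[23,0],[34,7],[36,19],[40,7],[41,9],[48,0]]
[[0,9],[4,0],[13,19],[25,0],[34,7],[36,19],[40,7],[41,9],[48,0]]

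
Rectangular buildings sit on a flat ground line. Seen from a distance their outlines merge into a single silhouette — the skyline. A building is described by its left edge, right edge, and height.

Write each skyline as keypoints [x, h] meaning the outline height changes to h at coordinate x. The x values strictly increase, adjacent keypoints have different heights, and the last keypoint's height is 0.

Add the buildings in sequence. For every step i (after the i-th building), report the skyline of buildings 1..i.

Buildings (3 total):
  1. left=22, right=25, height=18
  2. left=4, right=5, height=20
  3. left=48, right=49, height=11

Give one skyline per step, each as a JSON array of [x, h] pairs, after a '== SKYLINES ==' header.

== SKYLINES ==
[[22,18],[25,0]]
[[4,20],[5,0],[22,18],[25,0]]
[[4,20],[5,0],[22,18],[25,0],[48,11],[49,0]]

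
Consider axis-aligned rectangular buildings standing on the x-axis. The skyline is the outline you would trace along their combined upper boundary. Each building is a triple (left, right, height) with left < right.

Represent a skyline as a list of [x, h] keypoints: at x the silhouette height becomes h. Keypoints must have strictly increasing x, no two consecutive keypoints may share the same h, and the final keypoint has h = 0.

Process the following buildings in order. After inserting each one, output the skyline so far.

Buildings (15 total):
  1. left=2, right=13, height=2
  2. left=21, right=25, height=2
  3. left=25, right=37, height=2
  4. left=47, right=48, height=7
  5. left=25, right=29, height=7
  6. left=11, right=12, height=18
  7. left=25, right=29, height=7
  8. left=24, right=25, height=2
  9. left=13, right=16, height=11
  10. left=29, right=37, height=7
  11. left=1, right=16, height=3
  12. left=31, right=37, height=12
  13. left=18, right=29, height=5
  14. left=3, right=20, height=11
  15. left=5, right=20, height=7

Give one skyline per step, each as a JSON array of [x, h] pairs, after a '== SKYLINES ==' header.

== SKYLINES ==
[[2,2],[13,0]]
[[2,2],[13,0],[21,2],[25,0]]
[[2,2],[13,0],[21,2],[37,0]]
[[2,2],[13,0],[21,2],[37,0],[47,7],[48,0]]
[[2,2],[13,0],[21,2],[25,7],[29,2],[37,0],[47,7],[48,0]]
[[2,2],[11,18],[12,2],[13,0],[21,2],[25,7],[29,2],[37,0],[47,7],[48,0]]
[[2,2],[11,18],[12,2],[13,0],[21,2],[25,7],[29,2],[37,0],[47,7],[48,0]]
[[2,2],[11,18],[12,2],[13,0],[21,2],[25,7],[29,2],[37,0],[47,7],[48,0]]
[[2,2],[11,18],[12,2],[13,11],[16,0],[21,2],[25,7],[29,2],[37,0],[47,7],[48,0]]
[[2,2],[11,18],[12,2],[13,11],[16,0],[21,2],[25,7],[37,0],[47,7],[48,0]]
[[1,3],[11,18],[12,3],[13,11],[16,0],[21,2],[25,7],[37,0],[47,7],[48,0]]
[[1,3],[11,18],[12,3],[13,11],[16,0],[21,2],[25,7],[31,12],[37,0],[47,7],[48,0]]
[[1,3],[11,18],[12,3],[13,11],[16,0],[18,5],[25,7],[31,12],[37,0],[47,7],[48,0]]
[[1,3],[3,11],[11,18],[12,11],[20,5],[25,7],[31,12],[37,0],[47,7],[48,0]]
[[1,3],[3,11],[11,18],[12,11],[20,5],[25,7],[31,12],[37,0],[47,7],[48,0]]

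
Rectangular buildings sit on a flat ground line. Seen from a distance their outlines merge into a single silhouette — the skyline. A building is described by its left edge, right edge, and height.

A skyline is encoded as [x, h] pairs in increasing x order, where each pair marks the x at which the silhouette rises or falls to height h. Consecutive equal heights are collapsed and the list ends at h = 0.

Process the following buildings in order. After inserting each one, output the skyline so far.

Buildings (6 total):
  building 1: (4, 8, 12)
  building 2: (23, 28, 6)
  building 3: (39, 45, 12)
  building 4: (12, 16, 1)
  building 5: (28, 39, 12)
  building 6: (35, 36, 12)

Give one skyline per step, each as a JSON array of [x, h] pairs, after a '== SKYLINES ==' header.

== SKYLINES ==
[[4,12],[8,0]]
[[4,12],[8,0],[23,6],[28,0]]
[[4,12],[8,0],[23,6],[28,0],[39,12],[45,0]]
[[4,12],[8,0],[12,1],[16,0],[23,6],[28,0],[39,12],[45,0]]
[[4,12],[8,0],[12,1],[16,0],[23,6],[28,12],[45,0]]
[[4,12],[8,0],[12,1],[16,0],[23,6],[28,12],[45,0]]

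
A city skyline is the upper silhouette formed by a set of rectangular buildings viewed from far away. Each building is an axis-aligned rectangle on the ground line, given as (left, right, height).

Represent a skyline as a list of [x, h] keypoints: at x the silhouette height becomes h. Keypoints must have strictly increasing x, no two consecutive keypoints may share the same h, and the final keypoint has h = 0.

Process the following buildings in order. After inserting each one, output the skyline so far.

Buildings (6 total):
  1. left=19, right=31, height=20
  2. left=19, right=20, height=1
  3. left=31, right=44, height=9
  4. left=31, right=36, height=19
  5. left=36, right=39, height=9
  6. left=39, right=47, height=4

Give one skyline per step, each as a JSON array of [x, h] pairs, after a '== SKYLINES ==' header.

== SKYLINES ==
[[19,20],[31,0]]
[[19,20],[31,0]]
[[19,20],[31,9],[44,0]]
[[19,20],[31,19],[36,9],[44,0]]
[[19,20],[31,19],[36,9],[44,0]]
[[19,20],[31,19],[36,9],[44,4],[47,0]]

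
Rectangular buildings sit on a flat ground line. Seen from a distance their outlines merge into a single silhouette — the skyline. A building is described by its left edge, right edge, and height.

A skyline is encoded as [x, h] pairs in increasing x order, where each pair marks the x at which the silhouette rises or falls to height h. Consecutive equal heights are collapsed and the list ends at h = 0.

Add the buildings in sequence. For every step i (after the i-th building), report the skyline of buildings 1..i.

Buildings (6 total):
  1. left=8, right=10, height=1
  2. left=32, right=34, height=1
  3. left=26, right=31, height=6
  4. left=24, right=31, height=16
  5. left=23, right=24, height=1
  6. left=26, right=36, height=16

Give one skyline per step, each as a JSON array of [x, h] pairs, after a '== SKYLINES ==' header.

== SKYLINES ==
[[8,1],[10,0]]
[[8,1],[10,0],[32,1],[34,0]]
[[8,1],[10,0],[26,6],[31,0],[32,1],[34,0]]
[[8,1],[10,0],[24,16],[31,0],[32,1],[34,0]]
[[8,1],[10,0],[23,1],[24,16],[31,0],[32,1],[34,0]]
[[8,1],[10,0],[23,1],[24,16],[36,0]]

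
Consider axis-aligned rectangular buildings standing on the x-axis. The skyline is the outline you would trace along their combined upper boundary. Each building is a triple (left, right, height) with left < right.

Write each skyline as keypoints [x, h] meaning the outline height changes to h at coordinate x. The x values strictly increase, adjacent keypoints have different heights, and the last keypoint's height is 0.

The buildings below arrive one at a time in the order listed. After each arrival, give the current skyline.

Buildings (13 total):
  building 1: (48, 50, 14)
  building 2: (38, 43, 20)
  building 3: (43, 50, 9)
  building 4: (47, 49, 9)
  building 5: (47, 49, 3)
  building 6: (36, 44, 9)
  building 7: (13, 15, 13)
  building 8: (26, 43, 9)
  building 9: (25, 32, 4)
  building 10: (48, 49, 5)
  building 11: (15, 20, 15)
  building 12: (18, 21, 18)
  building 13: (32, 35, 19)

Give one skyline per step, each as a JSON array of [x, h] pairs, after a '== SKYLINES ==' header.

== SKYLINES ==
[[48,14],[50,0]]
[[38,20],[43,0],[48,14],[50,0]]
[[38,20],[43,9],[48,14],[50,0]]
[[38,20],[43,9],[48,14],[50,0]]
[[38,20],[43,9],[48,14],[50,0]]
[[36,9],[38,20],[43,9],[48,14],[50,0]]
[[13,13],[15,0],[36,9],[38,20],[43,9],[48,14],[50,0]]
[[13,13],[15,0],[26,9],[38,20],[43,9],[48,14],[50,0]]
[[13,13],[15,0],[25,4],[26,9],[38,20],[43,9],[48,14],[50,0]]
[[13,13],[15,0],[25,4],[26,9],[38,20],[43,9],[48,14],[50,0]]
[[13,13],[15,15],[20,0],[25,4],[26,9],[38,20],[43,9],[48,14],[50,0]]
[[13,13],[15,15],[18,18],[21,0],[25,4],[26,9],[38,20],[43,9],[48,14],[50,0]]
[[13,13],[15,15],[18,18],[21,0],[25,4],[26,9],[32,19],[35,9],[38,20],[43,9],[48,14],[50,0]]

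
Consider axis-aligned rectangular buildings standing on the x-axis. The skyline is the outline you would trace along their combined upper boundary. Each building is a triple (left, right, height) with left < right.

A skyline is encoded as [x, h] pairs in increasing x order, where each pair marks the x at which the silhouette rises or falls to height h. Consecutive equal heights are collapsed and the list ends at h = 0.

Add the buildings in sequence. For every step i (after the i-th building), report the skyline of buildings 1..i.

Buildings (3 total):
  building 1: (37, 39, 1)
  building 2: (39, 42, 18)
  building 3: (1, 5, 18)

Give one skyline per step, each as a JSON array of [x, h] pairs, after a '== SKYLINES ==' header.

== SKYLINES ==
[[37,1],[39,0]]
[[37,1],[39,18],[42,0]]
[[1,18],[5,0],[37,1],[39,18],[42,0]]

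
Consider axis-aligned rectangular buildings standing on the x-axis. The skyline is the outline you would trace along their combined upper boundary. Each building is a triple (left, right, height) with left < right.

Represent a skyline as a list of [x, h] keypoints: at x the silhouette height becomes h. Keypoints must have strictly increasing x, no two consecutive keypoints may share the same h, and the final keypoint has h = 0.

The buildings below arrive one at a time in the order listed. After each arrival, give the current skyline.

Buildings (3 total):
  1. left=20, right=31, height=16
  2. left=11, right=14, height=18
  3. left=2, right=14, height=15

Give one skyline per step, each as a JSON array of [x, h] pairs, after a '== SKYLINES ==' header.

== SKYLINES ==
[[20,16],[31,0]]
[[11,18],[14,0],[20,16],[31,0]]
[[2,15],[11,18],[14,0],[20,16],[31,0]]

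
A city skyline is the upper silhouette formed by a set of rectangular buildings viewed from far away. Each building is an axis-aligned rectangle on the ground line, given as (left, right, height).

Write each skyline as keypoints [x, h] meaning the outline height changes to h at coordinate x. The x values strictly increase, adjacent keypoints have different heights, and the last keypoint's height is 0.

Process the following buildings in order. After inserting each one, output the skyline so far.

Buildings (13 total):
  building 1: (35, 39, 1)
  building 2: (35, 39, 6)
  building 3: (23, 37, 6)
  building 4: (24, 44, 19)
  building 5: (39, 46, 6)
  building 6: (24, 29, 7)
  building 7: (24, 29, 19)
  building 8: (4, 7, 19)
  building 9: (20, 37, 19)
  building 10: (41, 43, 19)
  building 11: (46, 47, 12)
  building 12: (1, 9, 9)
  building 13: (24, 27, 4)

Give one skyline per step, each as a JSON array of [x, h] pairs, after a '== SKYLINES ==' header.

== SKYLINES ==
[[35,1],[39,0]]
[[35,6],[39,0]]
[[23,6],[39,0]]
[[23,6],[24,19],[44,0]]
[[23,6],[24,19],[44,6],[46,0]]
[[23,6],[24,19],[44,6],[46,0]]
[[23,6],[24,19],[44,6],[46,0]]
[[4,19],[7,0],[23,6],[24,19],[44,6],[46,0]]
[[4,19],[7,0],[20,19],[44,6],[46,0]]
[[4,19],[7,0],[20,19],[44,6],[46,0]]
[[4,19],[7,0],[20,19],[44,6],[46,12],[47,0]]
[[1,9],[4,19],[7,9],[9,0],[20,19],[44,6],[46,12],[47,0]]
[[1,9],[4,19],[7,9],[9,0],[20,19],[44,6],[46,12],[47,0]]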